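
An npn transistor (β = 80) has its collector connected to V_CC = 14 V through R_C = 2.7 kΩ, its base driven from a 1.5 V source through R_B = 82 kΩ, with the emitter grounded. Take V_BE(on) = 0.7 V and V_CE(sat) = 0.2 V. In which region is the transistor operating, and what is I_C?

Assume active. Base-emitter loop: I_B = (V_BB − V_BE)/R_B = (1.5 − 0.7)/82 = 0.00976 mA.
I_C = β·I_B = 80×0.00976 = 0.78 mA.
V_CE = V_CC − I_C·R_C = 14 − 0.78×2.7 = 11.9 V > V_CE(sat), so the active-region assumption holds.

active; I_C ≈ 0.78 mA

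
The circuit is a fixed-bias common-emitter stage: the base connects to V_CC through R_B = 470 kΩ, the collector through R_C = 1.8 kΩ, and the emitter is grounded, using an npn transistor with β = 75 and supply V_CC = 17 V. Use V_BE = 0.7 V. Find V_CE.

Base loop: V_CC = I_B·R_B + V_BE, so I_B = (17 − 0.7)/470 kΩ = 0.0347 mA.
In the active region I_C = β·I_B = 75 × 0.0347 = 2.6 mA.
Collector loop: V_CE = V_CC − I_C·R_C = 17 − 2.6×1.8 = 12.3 V.
Since V_CE = 12.3 V > V_CE(sat) ≈ 0.2 V, the transistor is in the active region as assumed.

V_CE ≈ 12 V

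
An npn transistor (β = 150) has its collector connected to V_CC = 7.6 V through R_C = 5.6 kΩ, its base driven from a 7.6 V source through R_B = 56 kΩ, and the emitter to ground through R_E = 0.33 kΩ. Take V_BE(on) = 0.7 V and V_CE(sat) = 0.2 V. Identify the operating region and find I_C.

Assume active: I_B = (7.6 − 0.7)/(56 + 151×0.33) = 0.0652 mA, I_C = β·I_B = 9.78 mA.
Then V_CE = 7.6 − 9.78×5.6 − 9.85×0.33 = -50.4 V < 0.2 V — the active assumption fails.
Re-solve with V_CE = 0.2 V. KCL at the emitter: V_E/R_E = (V_BB−0.7−V_E)/R_B + (V_CC−0.2−V_E)/R_C, giving V_E = 0.448 V.
I_C = (V_CC − 0.2 − V_E)/R_C = (7.4 − 0.448)/5.6 = 1.24 mA.
Check: I_B = (6.9 − 0.448)/56 = 0.115 mA, and β·I_B = 17.3 mA > I_C, confirming saturation.

saturation; I_C ≈ 1.2 mA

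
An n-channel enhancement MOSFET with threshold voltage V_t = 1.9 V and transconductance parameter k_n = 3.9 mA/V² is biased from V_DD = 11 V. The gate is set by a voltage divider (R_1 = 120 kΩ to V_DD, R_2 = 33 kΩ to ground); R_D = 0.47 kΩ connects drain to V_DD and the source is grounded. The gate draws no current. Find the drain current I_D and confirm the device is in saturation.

V_G = V_DD·R_2/(R_1+R_2) = 11×33/153 = 2.37 V. With the source grounded, V_GS = V_G = 2.37 V.
Assume saturation: I_D = (k_n/2)(V_GS − V_t)² = (3.9/2)×(2.37 − 1.9)² = 1.95×0.473² = 0.435 mA.
V_DS = V_DD − I_D·R_D = 11 − 0.435×0.47 = 10.8 V.
Saturation requires V_DS ≥ V_GS − V_t = 0.473 V; 10.8 ≥ 0.473 ✓.

I_D ≈ 0.44 mA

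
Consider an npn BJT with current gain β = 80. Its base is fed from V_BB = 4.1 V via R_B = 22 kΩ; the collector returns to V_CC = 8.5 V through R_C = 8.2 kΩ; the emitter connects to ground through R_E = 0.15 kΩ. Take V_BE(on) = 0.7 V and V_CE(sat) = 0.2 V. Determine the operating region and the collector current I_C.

Assume active: I_B = (4.1 − 0.7)/(22 + 81×0.15) = 0.0996 mA, I_C = β·I_B = 7.96 mA.
Then V_CE = 8.5 − 7.96×8.2 − 8.06×0.15 = -58 V < 0.2 V — the active assumption fails.
Re-solve with V_CE = 0.2 V. KCL at the emitter: V_E/R_E = (V_BB−0.7−V_E)/R_B + (V_CC−0.2−V_E)/R_C, giving V_E = 0.171 V.
I_C = (V_CC − 0.2 − V_E)/R_C = (8.3 − 0.171)/8.2 = 0.991 mA.
Check: I_B = (3.4 − 0.171)/22 = 0.147 mA, and β·I_B = 11.7 mA > I_C, confirming saturation.

saturation; I_C ≈ 0.99 mA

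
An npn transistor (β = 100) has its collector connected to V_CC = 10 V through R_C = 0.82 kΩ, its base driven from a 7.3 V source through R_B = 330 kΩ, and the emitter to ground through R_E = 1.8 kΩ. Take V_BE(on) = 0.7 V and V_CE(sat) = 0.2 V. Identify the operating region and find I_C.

active; I_C ≈ 1.3 mA

Assume active. Base-emitter loop: I_B = (V_BB − V_BE)/(R_B + (β+1)R_E) = (7.3 − 0.7)/(330 + 101×1.8) = 0.0129 mA.
I_C = β·I_B = 100×0.0129 = 1.29 mA.
V_CE = V_CC − I_C·R_C − I_E·R_E = 10 − 1.29×0.82 − 1.3×1.8 = 6.6 V > V_CE(sat), so the active-region assumption holds.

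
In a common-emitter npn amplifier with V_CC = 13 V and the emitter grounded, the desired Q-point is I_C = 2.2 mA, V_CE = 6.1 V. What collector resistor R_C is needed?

Collector loop: V_CC = I_C·R_C + V_CE.
R_C = (V_CC − V_CE)/I_C = (13 − 6.1)/2.2 = 3.14 kΩ.

R_C ≈ 3.1 kΩ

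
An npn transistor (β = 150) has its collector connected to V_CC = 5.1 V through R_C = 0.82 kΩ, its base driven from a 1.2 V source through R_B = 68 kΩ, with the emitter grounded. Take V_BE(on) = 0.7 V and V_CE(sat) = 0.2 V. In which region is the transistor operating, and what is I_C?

Assume active. Base-emitter loop: I_B = (V_BB − V_BE)/R_B = (1.2 − 0.7)/68 = 0.00735 mA.
I_C = β·I_B = 150×0.00735 = 1.1 mA.
V_CE = V_CC − I_C·R_C = 5.1 − 1.1×0.82 = 4.2 V > V_CE(sat), so the active-region assumption holds.

active; I_C ≈ 1.1 mA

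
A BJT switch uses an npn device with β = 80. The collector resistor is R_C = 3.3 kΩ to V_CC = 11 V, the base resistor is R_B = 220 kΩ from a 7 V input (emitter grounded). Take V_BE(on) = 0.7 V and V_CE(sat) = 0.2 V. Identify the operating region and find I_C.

Assume active. Base-emitter loop: I_B = (V_BB − V_BE)/R_B = (7 − 0.7)/220 = 0.0286 mA.
I_C = β·I_B = 80×0.0286 = 2.29 mA.
V_CE = V_CC − I_C·R_C = 11 − 2.29×3.3 = 3.44 V > V_CE(sat), so the active-region assumption holds.

active; I_C ≈ 2.3 mA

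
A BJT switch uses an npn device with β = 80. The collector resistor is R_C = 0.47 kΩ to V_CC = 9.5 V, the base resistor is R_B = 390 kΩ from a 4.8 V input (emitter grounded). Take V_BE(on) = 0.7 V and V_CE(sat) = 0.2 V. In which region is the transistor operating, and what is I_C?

Assume active. Base-emitter loop: I_B = (V_BB − V_BE)/R_B = (4.8 − 0.7)/390 = 0.0105 mA.
I_C = β·I_B = 80×0.0105 = 0.841 mA.
V_CE = V_CC − I_C·R_C = 9.5 − 0.841×0.47 = 9.1 V > V_CE(sat), so the active-region assumption holds.

active; I_C ≈ 0.84 mA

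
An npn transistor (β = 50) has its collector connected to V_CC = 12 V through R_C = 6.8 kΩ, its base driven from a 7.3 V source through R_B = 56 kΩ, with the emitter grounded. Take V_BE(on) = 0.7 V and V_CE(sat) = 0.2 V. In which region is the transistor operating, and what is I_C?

Assume active: I_B = (7.3 − 0.7)/56 = 0.118 mA, giving I_C = β·I_B = 5.89 mA.
But then V_CE = 12 − 5.89×6.8 = -28.1 V < V_CE(sat) = 0.2 V — impossible in the active region.
So the transistor is saturated. With V_CE = 0.2 V, I_C = (V_CC − 0.2)/R_C = 11.8/6.8 = 1.74 mA.
Check: β·I_B = 5.89 mA > I_C = 1.74 mA, confirming saturation.

saturation; I_C ≈ 1.7 mA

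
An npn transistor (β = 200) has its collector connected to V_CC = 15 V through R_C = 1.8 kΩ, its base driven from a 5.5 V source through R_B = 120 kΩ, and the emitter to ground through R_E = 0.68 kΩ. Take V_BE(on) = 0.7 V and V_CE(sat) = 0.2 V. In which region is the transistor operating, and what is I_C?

Assume active. Base-emitter loop: I_B = (V_BB − V_BE)/(R_B + (β+1)R_E) = (5.5 − 0.7)/(120 + 201×0.68) = 0.0187 mA.
I_C = β·I_B = 200×0.0187 = 3.74 mA.
V_CE = V_CC − I_C·R_C − I_E·R_E = 15 − 3.74×1.8 − 3.76×0.68 = 5.71 V > V_CE(sat), so the active-region assumption holds.

active; I_C ≈ 3.7 mA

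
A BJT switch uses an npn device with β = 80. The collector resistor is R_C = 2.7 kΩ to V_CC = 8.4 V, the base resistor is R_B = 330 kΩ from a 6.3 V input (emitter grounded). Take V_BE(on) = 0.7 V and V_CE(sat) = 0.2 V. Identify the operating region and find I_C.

active; I_C ≈ 1.4 mA

Assume active. Base-emitter loop: I_B = (V_BB − V_BE)/R_B = (6.3 − 0.7)/330 = 0.017 mA.
I_C = β·I_B = 80×0.017 = 1.36 mA.
V_CE = V_CC − I_C·R_C = 8.4 − 1.36×2.7 = 4.73 V > V_CE(sat), so the active-region assumption holds.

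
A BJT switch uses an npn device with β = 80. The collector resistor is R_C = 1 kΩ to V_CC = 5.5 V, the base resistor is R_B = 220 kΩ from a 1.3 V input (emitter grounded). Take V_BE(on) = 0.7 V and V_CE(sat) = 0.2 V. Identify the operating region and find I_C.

active; I_C ≈ 0.22 mA

Assume active. Base-emitter loop: I_B = (V_BB − V_BE)/R_B = (1.3 − 0.7)/220 = 0.00273 mA.
I_C = β·I_B = 80×0.00273 = 0.218 mA.
V_CE = V_CC − I_C·R_C = 5.5 − 0.218×1 = 5.28 V > V_CE(sat), so the active-region assumption holds.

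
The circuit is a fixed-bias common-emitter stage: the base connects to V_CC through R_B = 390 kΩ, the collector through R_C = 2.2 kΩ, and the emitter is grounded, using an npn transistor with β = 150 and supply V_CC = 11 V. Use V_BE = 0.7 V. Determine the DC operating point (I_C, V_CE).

Base loop: V_CC = I_B·R_B + V_BE, so I_B = (11 − 0.7)/390 kΩ = 0.0264 mA.
In the active region I_C = β·I_B = 150 × 0.0264 = 3.96 mA.
Collector loop: V_CE = V_CC − I_C·R_C = 11 − 3.96×2.2 = 2.28 V.
Since V_CE = 2.28 V > V_CE(sat) ≈ 0.2 V, the transistor is in the active region as assumed.

I_C ≈ 4 mA, V_CE ≈ 2.3 V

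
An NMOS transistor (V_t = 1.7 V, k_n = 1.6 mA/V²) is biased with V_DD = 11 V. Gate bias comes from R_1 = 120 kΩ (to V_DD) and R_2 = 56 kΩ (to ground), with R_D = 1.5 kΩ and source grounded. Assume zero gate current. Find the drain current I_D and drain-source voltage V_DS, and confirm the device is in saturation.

I_D ≈ 2.6 mA, V_DS ≈ 7.1 V

V_G = V_DD·R_2/(R_1+R_2) = 11×56/176 = 3.5 V. With the source grounded, V_GS = V_G = 3.5 V.
Assume saturation: I_D = (k_n/2)(V_GS − V_t)² = (1.6/2)×(3.5 − 1.7)² = 0.8×1.8² = 2.59 mA.
V_DS = V_DD − I_D·R_D = 11 − 2.59×1.5 = 7.11 V.
Saturation requires V_DS ≥ V_GS − V_t = 1.8 V; 7.11 ≥ 1.8 ✓.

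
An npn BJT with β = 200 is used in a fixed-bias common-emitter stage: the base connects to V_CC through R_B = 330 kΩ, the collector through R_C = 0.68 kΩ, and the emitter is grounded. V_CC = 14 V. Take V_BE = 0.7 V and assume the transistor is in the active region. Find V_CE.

Base loop: V_CC = I_B·R_B + V_BE, so I_B = (14 − 0.7)/330 kΩ = 0.0403 mA.
In the active region I_C = β·I_B = 200 × 0.0403 = 8.06 mA.
Collector loop: V_CE = V_CC − I_C·R_C = 14 − 8.06×0.68 = 8.52 V.
Since V_CE = 8.52 V > V_CE(sat) ≈ 0.2 V, the transistor is in the active region as assumed.

V_CE ≈ 8.5 V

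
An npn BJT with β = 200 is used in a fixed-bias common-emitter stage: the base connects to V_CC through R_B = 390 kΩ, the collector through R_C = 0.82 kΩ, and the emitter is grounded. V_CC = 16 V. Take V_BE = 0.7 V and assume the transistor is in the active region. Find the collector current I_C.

Base loop: V_CC = I_B·R_B + V_BE, so I_B = (16 − 0.7)/390 kΩ = 0.0392 mA.
In the active region I_C = β·I_B = 200 × 0.0392 = 7.85 mA.
Collector loop: V_CE = V_CC − I_C·R_C = 16 − 7.85×0.82 = 9.57 V.
Since V_CE = 9.57 V > V_CE(sat) ≈ 0.2 V, the transistor is in the active region as assumed.

I_C ≈ 7.8 mA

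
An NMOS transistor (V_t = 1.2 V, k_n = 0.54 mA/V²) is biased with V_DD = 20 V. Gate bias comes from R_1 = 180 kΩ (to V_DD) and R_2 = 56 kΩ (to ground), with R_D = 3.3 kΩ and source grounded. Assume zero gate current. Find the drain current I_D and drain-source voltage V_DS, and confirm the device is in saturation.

I_D ≈ 3.4 mA, V_DS ≈ 8.8 V

V_G = V_DD·R_2/(R_1+R_2) = 20×56/236 = 4.75 V. With the source grounded, V_GS = V_G = 4.75 V.
Assume saturation: I_D = (k_n/2)(V_GS − V_t)² = (0.54/2)×(4.75 − 1.2)² = 0.27×3.55² = 3.39 mA.
V_DS = V_DD − I_D·R_D = 20 − 3.39×3.3 = 8.8 V.
Saturation requires V_DS ≥ V_GS − V_t = 3.55 V; 8.8 ≥ 3.55 ✓.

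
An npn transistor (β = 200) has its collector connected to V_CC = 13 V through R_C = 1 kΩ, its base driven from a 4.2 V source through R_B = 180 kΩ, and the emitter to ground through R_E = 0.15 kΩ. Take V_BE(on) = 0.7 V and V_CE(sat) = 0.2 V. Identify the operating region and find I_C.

Assume active. Base-emitter loop: I_B = (V_BB − V_BE)/(R_B + (β+1)R_E) = (4.2 − 0.7)/(180 + 201×0.15) = 0.0167 mA.
I_C = β·I_B = 200×0.0167 = 3.33 mA.
V_CE = V_CC − I_C·R_C − I_E·R_E = 13 − 3.33×1 − 3.35×0.15 = 9.17 V > V_CE(sat), so the active-region assumption holds.

active; I_C ≈ 3.3 mA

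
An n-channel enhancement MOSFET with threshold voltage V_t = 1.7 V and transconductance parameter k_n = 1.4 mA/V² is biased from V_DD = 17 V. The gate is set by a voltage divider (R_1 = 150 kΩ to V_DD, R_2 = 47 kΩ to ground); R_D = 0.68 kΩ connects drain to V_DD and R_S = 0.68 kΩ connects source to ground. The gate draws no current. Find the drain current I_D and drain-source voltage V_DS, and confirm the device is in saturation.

I_D ≈ 1.4 mA, V_DS ≈ 15 V

V_G = V_DD·R_2/(R_1+R_2) = 17×47/197 = 4.06 V.
Assume saturation: I_D = (k_n/2)(V_GS − V_t)² with V_GS = V_G − I_D·R_S = 4.06 − 0.68·I_D.
Substituting gives 0.324·I_D² − 3.24·I_D + 3.88 = 0, with roots I_D = 1.39 or 8.63 mA.
The root I_D = 8.63 mA gives V_GS = -1.81 V ≤ V_t, so take I_D = 1.39 mA.
Then V_GS = 3.11 V and V_DS = V_DD − I_D(R_D+R_S) = 17 − 1.39×1.36 = 15.1 V.
Saturation requires V_DS ≥ V_GS − V_t = 1.41 V; 15.1 ≥ 1.41 ✓.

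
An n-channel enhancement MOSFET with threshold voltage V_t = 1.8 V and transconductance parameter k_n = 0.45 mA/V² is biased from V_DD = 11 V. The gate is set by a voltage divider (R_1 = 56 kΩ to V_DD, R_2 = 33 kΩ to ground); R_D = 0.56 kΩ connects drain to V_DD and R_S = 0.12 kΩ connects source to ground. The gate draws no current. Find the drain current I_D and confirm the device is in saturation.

V_G = V_DD·R_2/(R_1+R_2) = 11×33/89 = 4.08 V.
Assume saturation: I_D = (k_n/2)(V_GS − V_t)² with V_GS = V_G − I_D·R_S = 4.08 − 0.12·I_D.
Substituting gives 0.00324·I_D² − 1.12·I_D + 1.17 = 0, with roots I_D = 1.04 or 346 mA.
The root I_D = 346 mA gives V_GS = -37.4 V ≤ V_t, so take I_D = 1.04 mA.
Then V_GS = 3.95 V and V_DS = V_DD − I_D(R_D+R_S) = 11 − 1.04×0.68 = 10.3 V.
Saturation requires V_DS ≥ V_GS − V_t = 2.15 V; 10.3 ≥ 2.15 ✓.

I_D ≈ 1 mA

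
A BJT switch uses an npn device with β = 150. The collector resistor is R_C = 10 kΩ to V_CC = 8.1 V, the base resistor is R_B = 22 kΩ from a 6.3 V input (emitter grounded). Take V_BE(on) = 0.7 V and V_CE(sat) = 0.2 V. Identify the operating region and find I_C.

Assume active: I_B = (6.3 − 0.7)/22 = 0.255 mA, giving I_C = β·I_B = 38.2 mA.
But then V_CE = 8.1 − 38.2×10 = -374 V < V_CE(sat) = 0.2 V — impossible in the active region.
So the transistor is saturated. With V_CE = 0.2 V, I_C = (V_CC − 0.2)/R_C = 7.9/10 = 0.79 mA.
Check: β·I_B = 38.2 mA > I_C = 0.79 mA, confirming saturation.

saturation; I_C ≈ 0.79 mA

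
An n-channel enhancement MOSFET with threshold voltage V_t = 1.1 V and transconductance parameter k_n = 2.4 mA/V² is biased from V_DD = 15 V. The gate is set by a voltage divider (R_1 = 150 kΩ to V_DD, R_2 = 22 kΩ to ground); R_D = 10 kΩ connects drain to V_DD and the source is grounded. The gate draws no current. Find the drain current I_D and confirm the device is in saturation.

I_D ≈ 0.8 mA

V_G = V_DD·R_2/(R_1+R_2) = 15×22/172 = 1.92 V. With the source grounded, V_GS = V_G = 1.92 V.
Assume saturation: I_D = (k_n/2)(V_GS − V_t)² = (2.4/2)×(1.92 − 1.1)² = 1.2×0.819² = 0.804 mA.
V_DS = V_DD − I_D·R_D = 15 − 0.804×10 = 6.96 V.
Saturation requires V_DS ≥ V_GS − V_t = 0.819 V; 6.96 ≥ 0.819 ✓.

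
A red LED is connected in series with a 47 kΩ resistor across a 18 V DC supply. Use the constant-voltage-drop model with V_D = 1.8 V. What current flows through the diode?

KVL around the loop: 18 = V_D + I·R = 1.8 + I × 47 kΩ.
So I = (18 − 1.8) / 47 kΩ = 16.2 / 47 = 0.345 mA.

I ≈ 0.34 mA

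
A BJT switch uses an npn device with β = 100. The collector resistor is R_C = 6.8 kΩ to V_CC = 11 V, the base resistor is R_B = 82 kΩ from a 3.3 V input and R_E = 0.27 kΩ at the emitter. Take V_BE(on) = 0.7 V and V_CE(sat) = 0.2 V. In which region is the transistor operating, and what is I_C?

saturation; I_C ≈ 1.5 mA

Assume active: I_B = (3.3 − 0.7)/(82 + 101×0.27) = 0.0238 mA, I_C = β·I_B = 2.38 mA.
Then V_CE = 11 − 2.38×6.8 − 2.4×0.27 = -5.83 V < 0.2 V — the active assumption fails.
Re-solve with V_CE = 0.2 V. KCL at the emitter: V_E/R_E = (V_BB−0.7−V_E)/R_B + (V_CC−0.2−V_E)/R_C, giving V_E = 0.419 V.
I_C = (V_CC − 0.2 − V_E)/R_C = (10.8 − 0.419)/6.8 = 1.53 mA.
Check: I_B = (2.6 − 0.419)/82 = 0.0266 mA, and β·I_B = 2.66 mA > I_C, confirming saturation.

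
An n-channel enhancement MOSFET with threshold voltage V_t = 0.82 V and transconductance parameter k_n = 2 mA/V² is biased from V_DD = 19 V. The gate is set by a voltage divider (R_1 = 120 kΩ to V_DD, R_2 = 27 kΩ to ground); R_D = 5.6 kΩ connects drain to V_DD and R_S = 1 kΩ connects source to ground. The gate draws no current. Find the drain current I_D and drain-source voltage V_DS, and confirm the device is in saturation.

V_G = V_DD·R_2/(R_1+R_2) = 19×27/147 = 3.49 V.
Assume saturation: I_D = (k_n/2)(V_GS − V_t)² with V_GS = V_G − I_D·R_S = 3.49 − 1·I_D.
Substituting gives 1·I_D² − 6.34·I_D + 7.13 = 0, with roots I_D = 1.46 or 4.88 mA.
The root I_D = 4.88 mA gives V_GS = -1.39 V ≤ V_t, so take I_D = 1.46 mA.
Then V_GS = 2.03 V and V_DS = V_DD − I_D(R_D+R_S) = 19 − 1.46×6.6 = 9.36 V.
Saturation requires V_DS ≥ V_GS − V_t = 1.21 V; 9.36 ≥ 1.21 ✓.

I_D ≈ 1.5 mA, V_DS ≈ 9.4 V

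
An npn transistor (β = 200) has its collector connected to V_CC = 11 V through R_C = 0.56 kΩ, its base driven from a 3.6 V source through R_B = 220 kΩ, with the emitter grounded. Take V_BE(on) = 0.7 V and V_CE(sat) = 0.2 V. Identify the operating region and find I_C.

Assume active. Base-emitter loop: I_B = (V_BB − V_BE)/R_B = (3.6 − 0.7)/220 = 0.0132 mA.
I_C = β·I_B = 200×0.0132 = 2.64 mA.
V_CE = V_CC − I_C·R_C = 11 − 2.64×0.56 = 9.52 V > V_CE(sat), so the active-region assumption holds.

active; I_C ≈ 2.6 mA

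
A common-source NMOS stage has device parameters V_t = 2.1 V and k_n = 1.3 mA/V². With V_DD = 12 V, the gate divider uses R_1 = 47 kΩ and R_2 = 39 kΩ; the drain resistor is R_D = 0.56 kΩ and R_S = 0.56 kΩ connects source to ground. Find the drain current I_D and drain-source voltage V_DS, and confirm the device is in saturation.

I_D ≈ 2.5 mA, V_DS ≈ 9.2 V

V_G = V_DD·R_2/(R_1+R_2) = 12×39/86 = 5.44 V.
Assume saturation: I_D = (k_n/2)(V_GS − V_t)² with V_GS = V_G − I_D·R_S = 5.44 − 0.56·I_D.
Substituting gives 0.204·I_D² − 3.43·I_D + 7.26 = 0, with roots I_D = 2.48 or 14.4 mA.
The root I_D = 14.4 mA gives V_GS = -2.6 V ≤ V_t, so take I_D = 2.48 mA.
Then V_GS = 4.05 V and V_DS = V_DD − I_D(R_D+R_S) = 12 − 2.48×1.12 = 9.22 V.
Saturation requires V_DS ≥ V_GS − V_t = 1.95 V; 9.22 ≥ 1.95 ✓.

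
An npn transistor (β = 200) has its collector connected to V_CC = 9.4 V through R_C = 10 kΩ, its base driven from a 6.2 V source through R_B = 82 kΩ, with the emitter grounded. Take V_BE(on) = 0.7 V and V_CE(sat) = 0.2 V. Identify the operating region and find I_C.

saturation; I_C ≈ 0.92 mA

Assume active: I_B = (6.2 − 0.7)/82 = 0.0671 mA, giving I_C = β·I_B = 13.4 mA.
But then V_CE = 9.4 − 13.4×10 = -125 V < V_CE(sat) = 0.2 V — impossible in the active region.
So the transistor is saturated. With V_CE = 0.2 V, I_C = (V_CC − 0.2)/R_C = 9.2/10 = 0.92 mA.
Check: β·I_B = 13.4 mA > I_C = 0.92 mA, confirming saturation.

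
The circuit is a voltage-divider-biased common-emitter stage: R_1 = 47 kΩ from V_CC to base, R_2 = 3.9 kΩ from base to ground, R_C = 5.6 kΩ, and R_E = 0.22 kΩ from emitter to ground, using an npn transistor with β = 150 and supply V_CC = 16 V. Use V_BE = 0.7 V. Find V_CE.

Thevenize the base divider: V_Th = V_CC·R_2/(R_1+R_2) = 16×3.9/50.9 = 1.23 V, R_Th = R_1‖R_2 = 3.6 kΩ.
Base-emitter loop: V_Th = I_B·R_Th + V_BE + (β+1)I_B·R_E, so I_B = (1.23 − 0.7) / (3.6 + 151×0.22) = 0.0143 mA.
I_C = β·I_B = 150×0.0143 = 2.14 mA, and I_E = (β+1)I_B = 2.16 mA.
V_CE = V_CC − I_C·R_C − I_E·R_E = 16 − 2.14×5.6 − 2.16×0.22 = 3.53 V.
V_CE = 3.53 V > 0.2 V confirms active-region operation.

V_CE ≈ 3.5 V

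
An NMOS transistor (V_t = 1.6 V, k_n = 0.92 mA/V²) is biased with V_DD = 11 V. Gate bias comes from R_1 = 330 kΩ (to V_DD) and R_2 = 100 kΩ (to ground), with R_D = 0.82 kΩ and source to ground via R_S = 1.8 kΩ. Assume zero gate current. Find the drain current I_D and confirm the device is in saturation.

I_D ≈ 0.18 mA

V_G = V_DD·R_2/(R_1+R_2) = 11×100/430 = 2.56 V.
Assume saturation: I_D = (k_n/2)(V_GS − V_t)² with V_GS = V_G − I_D·R_S = 2.56 − 1.8·I_D.
Substituting gives 1.49·I_D² − 2.59·I_D + 0.422 = 0, with roots I_D = 0.182 or 1.55 mA.
The root I_D = 1.55 mA gives V_GS = -0.237 V ≤ V_t, so take I_D = 0.182 mA.
Then V_GS = 2.23 V and V_DS = V_DD − I_D(R_D+R_S) = 11 − 0.182×2.62 = 10.5 V.
Saturation requires V_DS ≥ V_GS − V_t = 0.63 V; 10.5 ≥ 0.63 ✓.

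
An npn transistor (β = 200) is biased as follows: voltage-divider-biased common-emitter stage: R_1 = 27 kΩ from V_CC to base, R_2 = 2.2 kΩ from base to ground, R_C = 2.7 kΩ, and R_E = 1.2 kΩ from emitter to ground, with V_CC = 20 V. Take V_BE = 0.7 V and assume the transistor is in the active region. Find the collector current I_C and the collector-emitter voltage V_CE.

Thevenize the base divider: V_Th = V_CC·R_2/(R_1+R_2) = 20×2.2/29.2 = 1.51 V, R_Th = R_1‖R_2 = 2.03 kΩ.
Base-emitter loop: V_Th = I_B·R_Th + V_BE + (β+1)I_B·R_E, so I_B = (1.51 − 0.7) / (2.03 + 201×1.2) = 0.00332 mA.
I_C = β·I_B = 200×0.00332 = 0.663 mA, and I_E = (β+1)I_B = 0.667 mA.
V_CE = V_CC − I_C·R_C − I_E·R_E = 20 − 0.663×2.7 − 0.667×1.2 = 17.4 V.
V_CE = 17.4 V > 0.2 V confirms active-region operation.

I_C ≈ 0.66 mA, V_CE ≈ 17 V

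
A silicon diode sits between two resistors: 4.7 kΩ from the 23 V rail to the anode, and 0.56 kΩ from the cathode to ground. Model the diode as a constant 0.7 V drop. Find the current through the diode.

I ≈ 4.2 mA

The two resistors are in series with the diode, so KVL gives 23 = I·4.7 + 0.7 + I·0.56.
I = (23 − 0.7) / (4.7 + 0.56) kΩ = 22.3 / 5.26 = 4.24 mA.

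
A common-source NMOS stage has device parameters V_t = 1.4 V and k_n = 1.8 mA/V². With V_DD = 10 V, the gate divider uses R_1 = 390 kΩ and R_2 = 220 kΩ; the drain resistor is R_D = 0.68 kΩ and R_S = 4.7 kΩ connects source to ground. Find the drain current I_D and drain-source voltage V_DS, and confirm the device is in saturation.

V_G = V_DD·R_2/(R_1+R_2) = 10×220/610 = 3.61 V.
Assume saturation: I_D = (k_n/2)(V_GS − V_t)² with V_GS = V_G − I_D·R_S = 3.61 − 4.7·I_D.
Substituting gives 19.9·I_D² − 19.7·I_D + 4.38 = 0, with roots I_D = 0.339 or 0.65 mA.
The root I_D = 0.65 mA gives V_GS = 0.55 V ≤ V_t, so take I_D = 0.339 mA.
Then V_GS = 2.01 V and V_DS = V_DD − I_D(R_D+R_S) = 10 − 0.339×5.38 = 8.18 V.
Saturation requires V_DS ≥ V_GS − V_t = 0.614 V; 8.18 ≥ 0.614 ✓.

I_D ≈ 0.34 mA, V_DS ≈ 8.2 V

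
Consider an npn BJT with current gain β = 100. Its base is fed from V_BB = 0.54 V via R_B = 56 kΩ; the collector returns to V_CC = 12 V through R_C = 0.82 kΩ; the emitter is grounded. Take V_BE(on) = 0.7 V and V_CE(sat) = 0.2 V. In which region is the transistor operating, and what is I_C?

cutoff; I_C ≈ 0

V_BB = 0.54 V ≤ V_BE(on) = 0.7 V, so the base-emitter junction is not forward biased.
The transistor is in cutoff: I_B = I_C = 0.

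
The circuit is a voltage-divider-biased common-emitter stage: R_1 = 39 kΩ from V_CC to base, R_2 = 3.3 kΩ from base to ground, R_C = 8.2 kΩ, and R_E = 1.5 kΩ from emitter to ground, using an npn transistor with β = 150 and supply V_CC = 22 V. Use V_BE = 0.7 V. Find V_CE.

V_CE ≈ 16 V

Thevenize the base divider: V_Th = V_CC·R_2/(R_1+R_2) = 22×3.3/42.3 = 1.72 V, R_Th = R_1‖R_2 = 3.04 kΩ.
Base-emitter loop: V_Th = I_B·R_Th + V_BE + (β+1)I_B·R_E, so I_B = (1.72 − 0.7) / (3.04 + 151×1.5) = 0.00443 mA.
I_C = β·I_B = 150×0.00443 = 0.664 mA, and I_E = (β+1)I_B = 0.669 mA.
V_CE = V_CC − I_C·R_C − I_E·R_E = 22 − 0.664×8.2 − 0.669×1.5 = 15.6 V.
V_CE = 15.6 V > 0.2 V confirms active-region operation.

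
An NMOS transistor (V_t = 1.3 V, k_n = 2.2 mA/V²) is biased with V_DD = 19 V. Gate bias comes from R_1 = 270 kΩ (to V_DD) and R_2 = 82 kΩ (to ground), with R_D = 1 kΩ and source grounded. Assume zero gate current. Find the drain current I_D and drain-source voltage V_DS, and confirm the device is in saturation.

I_D ≈ 11 mA, V_DS ≈ 8.2 V

V_G = V_DD·R_2/(R_1+R_2) = 19×82/352 = 4.43 V. With the source grounded, V_GS = V_G = 4.43 V.
Assume saturation: I_D = (k_n/2)(V_GS − V_t)² = (2.2/2)×(4.43 − 1.3)² = 1.1×3.13² = 10.8 mA.
V_DS = V_DD − I_D·R_D = 19 − 10.8×1 = 8.25 V.
Saturation requires V_DS ≥ V_GS − V_t = 3.13 V; 8.25 ≥ 3.13 ✓.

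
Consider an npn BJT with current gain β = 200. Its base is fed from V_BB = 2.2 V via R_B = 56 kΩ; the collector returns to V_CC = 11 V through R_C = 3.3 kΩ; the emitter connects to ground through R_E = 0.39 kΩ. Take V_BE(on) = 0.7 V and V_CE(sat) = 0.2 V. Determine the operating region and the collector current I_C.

Assume active. Base-emitter loop: I_B = (V_BB − V_BE)/(R_B + (β+1)R_E) = (2.2 − 0.7)/(56 + 201×0.39) = 0.0112 mA.
I_C = β·I_B = 200×0.0112 = 2.23 mA.
V_CE = V_CC − I_C·R_C − I_E·R_E = 11 − 2.23×3.3 − 2.24×0.39 = 2.76 V > V_CE(sat), so the active-region assumption holds.

active; I_C ≈ 2.2 mA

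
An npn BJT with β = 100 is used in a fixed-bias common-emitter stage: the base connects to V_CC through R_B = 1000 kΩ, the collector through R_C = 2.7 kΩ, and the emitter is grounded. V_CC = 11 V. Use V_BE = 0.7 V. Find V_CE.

Base loop: V_CC = I_B·R_B + V_BE, so I_B = (11 − 0.7)/1000 kΩ = 0.0103 mA.
In the active region I_C = β·I_B = 100 × 0.0103 = 1.03 mA.
Collector loop: V_CE = V_CC − I_C·R_C = 11 − 1.03×2.7 = 8.22 V.
Since V_CE = 8.22 V > V_CE(sat) ≈ 0.2 V, the transistor is in the active region as assumed.

V_CE ≈ 8.2 V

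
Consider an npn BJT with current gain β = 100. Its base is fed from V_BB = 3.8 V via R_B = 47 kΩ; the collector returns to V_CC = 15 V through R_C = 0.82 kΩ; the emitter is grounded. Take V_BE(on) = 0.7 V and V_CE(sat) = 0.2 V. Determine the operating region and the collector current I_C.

active; I_C ≈ 6.6 mA

Assume active. Base-emitter loop: I_B = (V_BB − V_BE)/R_B = (3.8 − 0.7)/47 = 0.066 mA.
I_C = β·I_B = 100×0.066 = 6.6 mA.
V_CE = V_CC − I_C·R_C = 15 − 6.6×0.82 = 9.59 V > V_CE(sat), so the active-region assumption holds.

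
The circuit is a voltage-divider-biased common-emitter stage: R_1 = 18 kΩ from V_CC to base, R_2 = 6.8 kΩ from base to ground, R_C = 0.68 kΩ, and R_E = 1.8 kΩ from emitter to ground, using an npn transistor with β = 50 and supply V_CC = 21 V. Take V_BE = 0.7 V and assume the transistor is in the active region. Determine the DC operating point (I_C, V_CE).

I_C ≈ 2.6 mA, V_CE ≈ 14 V

Thevenize the base divider: V_Th = V_CC·R_2/(R_1+R_2) = 21×6.8/24.8 = 5.76 V, R_Th = R_1‖R_2 = 4.94 kΩ.
Base-emitter loop: V_Th = I_B·R_Th + V_BE + (β+1)I_B·R_E, so I_B = (5.76 − 0.7) / (4.94 + 51×1.8) = 0.0523 mA.
I_C = β·I_B = 50×0.0523 = 2.61 mA, and I_E = (β+1)I_B = 2.67 mA.
V_CE = V_CC − I_C·R_C − I_E·R_E = 21 − 2.61×0.68 − 2.67×1.8 = 14.4 V.
V_CE = 14.4 V > 0.2 V confirms active-region operation.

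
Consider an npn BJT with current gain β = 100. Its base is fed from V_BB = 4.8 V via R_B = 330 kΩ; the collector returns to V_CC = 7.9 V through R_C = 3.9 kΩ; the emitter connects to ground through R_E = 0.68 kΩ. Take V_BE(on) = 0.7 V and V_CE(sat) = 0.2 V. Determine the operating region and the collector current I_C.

active; I_C ≈ 1 mA

Assume active. Base-emitter loop: I_B = (V_BB − V_BE)/(R_B + (β+1)R_E) = (4.8 − 0.7)/(330 + 101×0.68) = 0.0103 mA.
I_C = β·I_B = 100×0.0103 = 1.03 mA.
V_CE = V_CC − I_C·R_C − I_E·R_E = 7.9 − 1.03×3.9 − 1.04×0.68 = 3.18 V > V_CE(sat), so the active-region assumption holds.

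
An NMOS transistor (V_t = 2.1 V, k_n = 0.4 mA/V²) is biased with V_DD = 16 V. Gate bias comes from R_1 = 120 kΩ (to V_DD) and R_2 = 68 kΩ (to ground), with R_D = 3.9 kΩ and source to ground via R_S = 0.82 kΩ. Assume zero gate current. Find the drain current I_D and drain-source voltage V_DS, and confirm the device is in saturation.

I_D ≈ 1.3 mA, V_DS ≈ 9.7 V

V_G = V_DD·R_2/(R_1+R_2) = 16×68/188 = 5.79 V.
Assume saturation: I_D = (k_n/2)(V_GS − V_t)² with V_GS = V_G − I_D·R_S = 5.79 − 0.82·I_D.
Substituting gives 0.134·I_D² − 2.21·I_D + 2.72 = 0, with roots I_D = 1.34 or 15.1 mA.
The root I_D = 15.1 mA gives V_GS = -6.59 V ≤ V_t, so take I_D = 1.34 mA.
Then V_GS = 4.69 V and V_DS = V_DD − I_D(R_D+R_S) = 16 − 1.34×4.72 = 9.68 V.
Saturation requires V_DS ≥ V_GS − V_t = 2.59 V; 9.68 ≥ 2.59 ✓.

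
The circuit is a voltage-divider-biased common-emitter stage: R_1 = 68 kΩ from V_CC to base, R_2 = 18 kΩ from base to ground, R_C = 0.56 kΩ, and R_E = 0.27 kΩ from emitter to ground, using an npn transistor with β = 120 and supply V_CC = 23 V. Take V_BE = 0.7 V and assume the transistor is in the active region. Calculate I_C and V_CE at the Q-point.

Thevenize the base divider: V_Th = V_CC·R_2/(R_1+R_2) = 23×18/86 = 4.81 V, R_Th = R_1‖R_2 = 14.2 kΩ.
Base-emitter loop: V_Th = I_B·R_Th + V_BE + (β+1)I_B·R_E, so I_B = (4.81 − 0.7) / (14.2 + 121×0.27) = 0.0877 mA.
I_C = β·I_B = 120×0.0877 = 10.5 mA, and I_E = (β+1)I_B = 10.6 mA.
V_CE = V_CC − I_C·R_C − I_E·R_E = 23 − 10.5×0.56 − 10.6×0.27 = 14.2 V.
V_CE = 14.2 V > 0.2 V confirms active-region operation.

I_C ≈ 11 mA, V_CE ≈ 14 V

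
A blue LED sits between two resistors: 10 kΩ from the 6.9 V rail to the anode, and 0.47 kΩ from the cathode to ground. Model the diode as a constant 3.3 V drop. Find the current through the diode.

I ≈ 0.34 mA

The two resistors are in series with the diode, so KVL gives 6.9 = I·10 + 3.3 + I·0.47.
I = (6.9 − 3.3) / (10 + 0.47) kΩ = 3.6 / 10.5 = 0.344 mA.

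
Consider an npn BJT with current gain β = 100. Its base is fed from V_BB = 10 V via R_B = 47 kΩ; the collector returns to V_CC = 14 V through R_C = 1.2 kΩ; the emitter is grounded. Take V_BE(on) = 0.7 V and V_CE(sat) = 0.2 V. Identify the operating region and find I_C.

Assume active: I_B = (10 − 0.7)/47 = 0.198 mA, giving I_C = β·I_B = 19.8 mA.
But then V_CE = 14 − 19.8×1.2 = -9.74 V < V_CE(sat) = 0.2 V — impossible in the active region.
So the transistor is saturated. With V_CE = 0.2 V, I_C = (V_CC − 0.2)/R_C = 13.8/1.2 = 11.5 mA.
Check: β·I_B = 19.8 mA > I_C = 11.5 mA, confirming saturation.

saturation; I_C ≈ 12 mA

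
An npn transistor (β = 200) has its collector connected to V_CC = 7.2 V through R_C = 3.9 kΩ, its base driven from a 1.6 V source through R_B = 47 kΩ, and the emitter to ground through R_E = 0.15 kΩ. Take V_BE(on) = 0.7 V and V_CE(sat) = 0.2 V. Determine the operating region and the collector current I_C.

Assume active: I_B = (1.6 − 0.7)/(47 + 201×0.15) = 0.0117 mA, I_C = β·I_B = 2.33 mA.
Then V_CE = 7.2 − 2.33×3.9 − 2.34×0.15 = -2.25 V < 0.2 V — the active assumption fails.
Re-solve with V_CE = 0.2 V. KCL at the emitter: V_E/R_E = (V_BB−0.7−V_E)/R_B + (V_CC−0.2−V_E)/R_C, giving V_E = 0.261 V.
I_C = (V_CC − 0.2 − V_E)/R_C = (7 − 0.261)/3.9 = 1.73 mA.
Check: I_B = (0.9 − 0.261)/47 = 0.0136 mA, and β·I_B = 2.72 mA > I_C, confirming saturation.

saturation; I_C ≈ 1.7 mA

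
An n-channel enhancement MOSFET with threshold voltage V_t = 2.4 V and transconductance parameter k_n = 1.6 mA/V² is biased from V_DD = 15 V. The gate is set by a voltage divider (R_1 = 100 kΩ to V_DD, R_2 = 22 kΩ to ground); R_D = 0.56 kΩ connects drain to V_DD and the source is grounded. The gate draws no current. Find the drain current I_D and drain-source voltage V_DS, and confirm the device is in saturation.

V_G = V_DD·R_2/(R_1+R_2) = 15×22/122 = 2.7 V. With the source grounded, V_GS = V_G = 2.7 V.
Assume saturation: I_D = (k_n/2)(V_GS − V_t)² = (1.6/2)×(2.7 − 2.4)² = 0.8×0.305² = 0.0744 mA.
V_DS = V_DD − I_D·R_D = 15 − 0.0744×0.56 = 15 V.
Saturation requires V_DS ≥ V_GS − V_t = 0.305 V; 15 ≥ 0.305 ✓.

I_D ≈ 0.074 mA, V_DS ≈ 15 V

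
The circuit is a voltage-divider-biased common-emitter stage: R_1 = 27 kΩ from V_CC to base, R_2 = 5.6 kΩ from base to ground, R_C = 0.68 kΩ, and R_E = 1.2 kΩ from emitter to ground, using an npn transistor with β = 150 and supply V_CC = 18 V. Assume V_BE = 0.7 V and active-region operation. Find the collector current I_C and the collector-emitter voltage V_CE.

Thevenize the base divider: V_Th = V_CC·R_2/(R_1+R_2) = 18×5.6/32.6 = 3.09 V, R_Th = R_1‖R_2 = 4.64 kΩ.
Base-emitter loop: V_Th = I_B·R_Th + V_BE + (β+1)I_B·R_E, so I_B = (3.09 − 0.7) / (4.64 + 151×1.2) = 0.0129 mA.
I_C = β·I_B = 150×0.0129 = 1.93 mA, and I_E = (β+1)I_B = 1.94 mA.
V_CE = V_CC − I_C·R_C − I_E·R_E = 18 − 1.93×0.68 − 1.94×1.2 = 14.4 V.
V_CE = 14.4 V > 0.2 V confirms active-region operation.

I_C ≈ 1.9 mA, V_CE ≈ 14 V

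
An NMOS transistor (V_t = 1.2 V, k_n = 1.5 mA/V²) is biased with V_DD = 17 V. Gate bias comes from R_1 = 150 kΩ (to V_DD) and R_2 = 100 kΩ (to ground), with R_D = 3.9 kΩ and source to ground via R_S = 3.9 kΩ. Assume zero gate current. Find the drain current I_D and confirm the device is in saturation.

I_D ≈ 1.1 mA

V_G = V_DD·R_2/(R_1+R_2) = 17×100/250 = 6.8 V.
Assume saturation: I_D = (k_n/2)(V_GS − V_t)² with V_GS = V_G − I_D·R_S = 6.8 − 3.9·I_D.
Substituting gives 11.4·I_D² − 33.8·I_D + 23.5 = 0, with roots I_D = 1.12 or 1.84 mA.
The root I_D = 1.84 mA gives V_GS = -0.365 V ≤ V_t, so take I_D = 1.12 mA.
Then V_GS = 2.42 V and V_DS = V_DD − I_D(R_D+R_S) = 17 − 1.12×7.8 = 8.25 V.
Saturation requires V_DS ≥ V_GS − V_t = 1.22 V; 8.25 ≥ 1.22 ✓.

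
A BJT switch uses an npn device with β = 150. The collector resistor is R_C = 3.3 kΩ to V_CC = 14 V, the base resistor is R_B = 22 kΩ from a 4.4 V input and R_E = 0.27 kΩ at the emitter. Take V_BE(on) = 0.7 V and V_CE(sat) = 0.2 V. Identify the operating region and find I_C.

saturation; I_C ≈ 3.9 mA

Assume active: I_B = (4.4 − 0.7)/(22 + 151×0.27) = 0.0589 mA, I_C = β·I_B = 8.84 mA.
Then V_CE = 14 − 8.84×3.3 − 8.9×0.27 = -17.6 V < 0.2 V — the active assumption fails.
Re-solve with V_CE = 0.2 V. KCL at the emitter: V_E/R_E = (V_BB−0.7−V_E)/R_B + (V_CC−0.2−V_E)/R_C, giving V_E = 1.07 V.
I_C = (V_CC − 0.2 − V_E)/R_C = (13.8 − 1.07)/3.3 = 3.86 mA.
Check: I_B = (3.7 − 1.07)/22 = 0.119 mA, and β·I_B = 17.9 mA > I_C, confirming saturation.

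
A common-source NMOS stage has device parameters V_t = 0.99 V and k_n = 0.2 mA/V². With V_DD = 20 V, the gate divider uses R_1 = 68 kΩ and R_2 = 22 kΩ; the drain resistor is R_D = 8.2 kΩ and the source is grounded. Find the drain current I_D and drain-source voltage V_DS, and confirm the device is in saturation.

I_D ≈ 1.5 mA, V_DS ≈ 7.5 V

V_G = V_DD·R_2/(R_1+R_2) = 20×22/90 = 4.89 V. With the source grounded, V_GS = V_G = 4.89 V.
Assume saturation: I_D = (k_n/2)(V_GS − V_t)² = (0.2/2)×(4.89 − 0.99)² = 0.1×3.9² = 1.52 mA.
V_DS = V_DD − I_D·R_D = 20 − 1.52×8.2 = 7.53 V.
Saturation requires V_DS ≥ V_GS − V_t = 3.9 V; 7.53 ≥ 3.9 ✓.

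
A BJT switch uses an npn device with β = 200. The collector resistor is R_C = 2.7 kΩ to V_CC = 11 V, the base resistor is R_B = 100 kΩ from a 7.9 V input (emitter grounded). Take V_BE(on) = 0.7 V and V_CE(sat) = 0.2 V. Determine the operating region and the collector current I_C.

saturation; I_C ≈ 4 mA

Assume active: I_B = (7.9 − 0.7)/100 = 0.072 mA, giving I_C = β·I_B = 14.4 mA.
But then V_CE = 11 − 14.4×2.7 = -27.9 V < V_CE(sat) = 0.2 V — impossible in the active region.
So the transistor is saturated. With V_CE = 0.2 V, I_C = (V_CC − 0.2)/R_C = 10.8/2.7 = 4 mA.
Check: β·I_B = 14.4 mA > I_C = 4 mA, confirming saturation.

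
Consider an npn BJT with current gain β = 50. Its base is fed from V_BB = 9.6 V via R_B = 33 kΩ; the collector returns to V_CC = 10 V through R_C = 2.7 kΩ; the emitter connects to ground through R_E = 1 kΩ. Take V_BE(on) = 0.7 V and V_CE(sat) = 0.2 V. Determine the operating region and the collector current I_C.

Assume active: I_B = (9.6 − 0.7)/(33 + 51×1) = 0.106 mA, I_C = β·I_B = 5.3 mA.
Then V_CE = 10 − 5.3×2.7 − 5.4×1 = -9.71 V < 0.2 V — the active assumption fails.
Re-solve with V_CE = 0.2 V. KCL at the emitter: V_E/R_E = (V_BB−0.7−V_E)/R_B + (V_CC−0.2−V_E)/R_C, giving V_E = 2.78 V.
I_C = (V_CC − 0.2 − V_E)/R_C = (9.8 − 2.78)/2.7 = 2.6 mA.
Check: I_B = (8.9 − 2.78)/33 = 0.185 mA, and β·I_B = 9.27 mA > I_C, confirming saturation.

saturation; I_C ≈ 2.6 mA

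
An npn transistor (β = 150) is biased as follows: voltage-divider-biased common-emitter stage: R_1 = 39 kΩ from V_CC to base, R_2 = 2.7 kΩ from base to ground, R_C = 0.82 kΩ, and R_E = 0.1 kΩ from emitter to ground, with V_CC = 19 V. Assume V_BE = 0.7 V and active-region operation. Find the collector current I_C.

I_C ≈ 4.5 mA

Thevenize the base divider: V_Th = V_CC·R_2/(R_1+R_2) = 19×2.7/41.7 = 1.23 V, R_Th = R_1‖R_2 = 2.53 kΩ.
Base-emitter loop: V_Th = I_B·R_Th + V_BE + (β+1)I_B·R_E, so I_B = (1.23 − 0.7) / (2.53 + 151×0.1) = 0.0301 mA.
I_C = β·I_B = 150×0.0301 = 4.51 mA, and I_E = (β+1)I_B = 4.54 mA.
V_CE = V_CC − I_C·R_C − I_E·R_E = 19 − 4.51×0.82 − 4.54×0.1 = 14.8 V.
V_CE = 14.8 V > 0.2 V confirms active-region operation.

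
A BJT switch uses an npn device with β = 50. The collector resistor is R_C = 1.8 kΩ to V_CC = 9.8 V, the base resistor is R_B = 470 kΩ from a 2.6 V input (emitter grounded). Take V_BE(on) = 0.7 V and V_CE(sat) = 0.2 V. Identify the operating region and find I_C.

Assume active. Base-emitter loop: I_B = (V_BB − V_BE)/R_B = (2.6 − 0.7)/470 = 0.00404 mA.
I_C = β·I_B = 50×0.00404 = 0.202 mA.
V_CE = V_CC − I_C·R_C = 9.8 − 0.202×1.8 = 9.44 V > V_CE(sat), so the active-region assumption holds.

active; I_C ≈ 0.2 mA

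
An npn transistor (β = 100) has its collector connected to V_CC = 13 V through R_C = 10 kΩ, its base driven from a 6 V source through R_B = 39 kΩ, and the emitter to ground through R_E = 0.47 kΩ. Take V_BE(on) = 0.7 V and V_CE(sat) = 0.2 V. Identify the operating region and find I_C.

Assume active: I_B = (6 − 0.7)/(39 + 101×0.47) = 0.0613 mA, I_C = β·I_B = 6.13 mA.
Then V_CE = 13 − 6.13×10 − 6.19×0.47 = -51.2 V < 0.2 V — the active assumption fails.
Re-solve with V_CE = 0.2 V. KCL at the emitter: V_E/R_E = (V_BB−0.7−V_E)/R_B + (V_CC−0.2−V_E)/R_C, giving V_E = 0.628 V.
I_C = (V_CC − 0.2 − V_E)/R_C = (12.8 − 0.628)/10 = 1.22 mA.
Check: I_B = (5.3 − 0.628)/39 = 0.12 mA, and β·I_B = 12 mA > I_C, confirming saturation.

saturation; I_C ≈ 1.2 mA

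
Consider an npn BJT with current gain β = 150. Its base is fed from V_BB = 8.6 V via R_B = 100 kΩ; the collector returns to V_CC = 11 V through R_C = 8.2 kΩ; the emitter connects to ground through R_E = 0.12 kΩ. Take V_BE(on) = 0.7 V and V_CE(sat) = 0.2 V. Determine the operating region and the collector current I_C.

Assume active: I_B = (8.6 − 0.7)/(100 + 151×0.12) = 0.0669 mA, I_C = β·I_B = 10 mA.
Then V_CE = 11 − 10×8.2 − 10.1×0.12 = -72.5 V < 0.2 V — the active assumption fails.
Re-solve with V_CE = 0.2 V. KCL at the emitter: V_E/R_E = (V_BB−0.7−V_E)/R_B + (V_CC−0.2−V_E)/R_C, giving V_E = 0.165 V.
I_C = (V_CC − 0.2 − V_E)/R_C = (10.8 − 0.165)/8.2 = 1.3 mA.
Check: I_B = (7.9 − 0.165)/100 = 0.0774 mA, and β·I_B = 11.6 mA > I_C, confirming saturation.

saturation; I_C ≈ 1.3 mA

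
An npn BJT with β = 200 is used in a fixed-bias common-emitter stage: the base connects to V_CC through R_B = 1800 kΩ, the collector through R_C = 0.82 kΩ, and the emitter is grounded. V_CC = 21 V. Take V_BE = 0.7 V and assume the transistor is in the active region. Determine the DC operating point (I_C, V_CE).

I_C ≈ 2.3 mA, V_CE ≈ 19 V

Base loop: V_CC = I_B·R_B + V_BE, so I_B = (21 − 0.7)/1800 kΩ = 0.0113 mA.
In the active region I_C = β·I_B = 200 × 0.0113 = 2.26 mA.
Collector loop: V_CE = V_CC − I_C·R_C = 21 − 2.26×0.82 = 19.2 V.
Since V_CE = 19.2 V > V_CE(sat) ≈ 0.2 V, the transistor is in the active region as assumed.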